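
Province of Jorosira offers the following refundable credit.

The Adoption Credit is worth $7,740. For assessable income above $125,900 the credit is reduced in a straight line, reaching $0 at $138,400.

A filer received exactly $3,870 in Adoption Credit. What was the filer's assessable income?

$132,150

$3,870 is 3,870/7,740 of the full $7,740, so 3,870/7,740 of the $12,500 range has been used: income = $125,900 + $12,500 × 3,870/7,740 = $132,150.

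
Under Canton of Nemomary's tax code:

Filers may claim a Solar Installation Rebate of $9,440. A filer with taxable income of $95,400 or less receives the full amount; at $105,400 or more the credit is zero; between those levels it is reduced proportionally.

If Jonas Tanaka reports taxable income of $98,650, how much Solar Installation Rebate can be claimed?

$6,372

Solar Installation Rebate: $98,650 is $3,250 into a $10,000 phase-out range, leaving 6,750/10,000 of the credit: $9,440 × 6,750/10,000 = $6,372.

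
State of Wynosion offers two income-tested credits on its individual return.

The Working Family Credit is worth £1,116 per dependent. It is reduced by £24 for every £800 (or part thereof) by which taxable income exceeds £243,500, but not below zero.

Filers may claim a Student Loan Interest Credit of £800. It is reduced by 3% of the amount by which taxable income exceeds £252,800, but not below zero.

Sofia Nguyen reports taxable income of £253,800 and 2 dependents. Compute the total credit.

£2,690

Working Family Credit: base = 2 × £1,116 = £2,232. income exceeds £243,500 by £10,300, which is 13 full-or-partial £800 increments; reduction = 13 × £24 = £312, leaving £1,920.
Student Loan Interest Credit: 3% of the £1,000 excess over £252,800 is £30; credit = £800 − £30 = £770.
Total: £1,920 + £770 = £2,690.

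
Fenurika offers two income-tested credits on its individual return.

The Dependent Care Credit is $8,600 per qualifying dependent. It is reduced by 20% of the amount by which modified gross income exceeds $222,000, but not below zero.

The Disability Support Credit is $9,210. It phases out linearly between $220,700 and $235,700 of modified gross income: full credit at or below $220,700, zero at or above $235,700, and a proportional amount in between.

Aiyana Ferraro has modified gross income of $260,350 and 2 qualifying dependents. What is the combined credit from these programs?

$9,530

Dependent Care Credit: base = 2 × $8,600 = $17,200. 20% of the $38,350 excess over $222,000 is $7,670; credit = $17,200 − $7,670 = $9,530.
Disability Support Credit: $260,350 is at or above $235,700, so the credit is $0.
Total: $9,530 + $0 = $9,530.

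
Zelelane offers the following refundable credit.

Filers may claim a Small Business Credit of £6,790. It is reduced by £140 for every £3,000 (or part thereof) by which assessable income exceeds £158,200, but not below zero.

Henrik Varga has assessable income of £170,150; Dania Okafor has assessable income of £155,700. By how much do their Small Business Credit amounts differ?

£560

Henrik (£170,150): Small Business Credit: income exceeds £158,200 by £11,950, which is 4 full-or-partial £3,000 increments; reduction = 4 × £140 = £560, leaving £6,230.
Dania (£155,700): Small Business Credit: £155,700 is at or below the £158,200 threshold, so the full £6,790 applies.
Difference: |£6,230 − £6,790| = £560.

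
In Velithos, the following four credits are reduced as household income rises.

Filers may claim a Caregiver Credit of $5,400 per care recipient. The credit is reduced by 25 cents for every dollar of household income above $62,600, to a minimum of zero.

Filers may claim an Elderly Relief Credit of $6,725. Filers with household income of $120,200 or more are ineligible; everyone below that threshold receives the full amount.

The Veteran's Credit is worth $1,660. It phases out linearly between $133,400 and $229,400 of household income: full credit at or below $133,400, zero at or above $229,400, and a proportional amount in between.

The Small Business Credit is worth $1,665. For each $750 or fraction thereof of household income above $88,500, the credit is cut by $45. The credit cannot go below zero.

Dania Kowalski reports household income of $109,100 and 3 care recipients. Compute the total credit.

Caregiver Credit: base = 3 × $5,400 = $16,200. 25% of the $46,500 excess over $62,600 is $11,625; credit = $16,200 − $11,625 = $4,575.
Elderly Relief Credit: $109,100 is below the $120,200 cutoff, so the full $6,725 applies.
Veteran's Credit: $109,100 is at or below the $133,400 threshold, so the full $1,660 applies.
Small Business Credit: income exceeds $88,500 by $20,600, which is 28 full-or-partial $750 increments; reduction = 28 × $45 = $1,260, leaving $405.
Total: $4,575 + $6,725 + $1,660 + $405 = $13,365.

$13,365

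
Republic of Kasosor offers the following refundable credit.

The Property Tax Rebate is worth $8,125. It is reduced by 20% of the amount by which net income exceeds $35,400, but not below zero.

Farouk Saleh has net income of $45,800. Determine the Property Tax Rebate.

Property Tax Rebate: 20% of the $10,400 excess over $35,400 is $2,080; credit = $8,125 − $2,080 = $6,045.

$6,045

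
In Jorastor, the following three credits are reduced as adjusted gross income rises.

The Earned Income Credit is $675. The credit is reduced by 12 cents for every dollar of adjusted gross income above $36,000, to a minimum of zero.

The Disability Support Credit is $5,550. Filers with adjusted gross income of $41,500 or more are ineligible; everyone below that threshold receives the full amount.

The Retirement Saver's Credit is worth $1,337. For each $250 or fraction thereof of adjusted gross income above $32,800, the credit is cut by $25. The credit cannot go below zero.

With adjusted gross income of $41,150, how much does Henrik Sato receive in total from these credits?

Earned Income Credit: 12% of the $5,150 excess over $36,000 is $618; credit = $675 − $618 = $57.
Disability Support Credit: $41,150 is below the $41,500 cutoff, so the full $5,550 applies.
Retirement Saver's Credit: income exceeds $32,800 by $8,350, which is 34 full-or-partial $250 increments; reduction = 34 × $25 = $850, leaving $487.
Total: $57 + $5,550 + $487 = $6,094.

$6,094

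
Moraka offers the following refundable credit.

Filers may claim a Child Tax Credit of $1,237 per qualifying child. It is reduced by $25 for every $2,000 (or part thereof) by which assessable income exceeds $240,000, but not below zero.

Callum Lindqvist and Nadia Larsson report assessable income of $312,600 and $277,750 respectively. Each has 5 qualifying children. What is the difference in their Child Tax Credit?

$450

Callum ($312,600): Child Tax Credit: base = 5 × $1,237 = $6,185. income exceeds $240,000 by $72,600, which is 37 full-or-partial $2,000 increments; reduction = 37 × $25 = $925, leaving $5,260.
Nadia ($277,750): Child Tax Credit: base = 5 × $1,237 = $6,185. income exceeds $240,000 by $37,750, which is 19 full-or-partial $2,000 increments; reduction = 19 × $25 = $475, leaving $5,710.
Difference: |$5,260 − $5,710| = $450.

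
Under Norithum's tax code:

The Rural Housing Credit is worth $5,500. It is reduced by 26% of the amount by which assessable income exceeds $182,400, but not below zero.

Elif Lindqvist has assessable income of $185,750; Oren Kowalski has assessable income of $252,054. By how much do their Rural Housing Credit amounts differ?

Elif ($185,750): Rural Housing Credit: 26% of the $3,350 excess over $182,400 is $871; credit = $5,500 − $871 = $4,629.
Oren ($252,054): Rural Housing Credit: 26% of the $69,654 excess over $182,400 is $18,110.04 ≥ base, so the credit is $0.
Difference: |$4,629 − $0| = $4,629.

$4,629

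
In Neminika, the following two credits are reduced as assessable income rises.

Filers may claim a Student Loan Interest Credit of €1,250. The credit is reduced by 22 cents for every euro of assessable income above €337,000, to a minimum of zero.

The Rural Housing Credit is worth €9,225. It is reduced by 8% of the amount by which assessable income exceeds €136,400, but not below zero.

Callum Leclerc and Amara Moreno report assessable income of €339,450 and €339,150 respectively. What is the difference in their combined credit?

€66

Callum (€339,450): Student Loan Interest Credit: 22% of the €2,450 excess over €337,000 is €539; credit = €1,250 − €539 = €711. Rural Housing Credit: 8% of the €203,050 excess over €136,400 is €16,244 ≥ base, so the credit is €0. total €711 + €0 = €711
Amara (€339,150): Student Loan Interest Credit: 22% of the €2,150 excess over €337,000 is €473; credit = €1,250 − €473 = €777. Rural Housing Credit: 8% of the €202,750 excess over €136,400 is €16,220 ≥ base, so the credit is €0. total €777 + €0 = €777
Difference: |€711 − €777| = €66.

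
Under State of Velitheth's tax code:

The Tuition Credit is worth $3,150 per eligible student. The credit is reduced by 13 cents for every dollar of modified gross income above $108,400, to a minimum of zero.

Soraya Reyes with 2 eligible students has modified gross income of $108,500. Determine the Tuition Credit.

$6,287

Tuition Credit: base = 2 × $3,150 = $6,300. 13% of the $100 excess over $108,400 is $13; credit = $6,300 − $13 = $6,287.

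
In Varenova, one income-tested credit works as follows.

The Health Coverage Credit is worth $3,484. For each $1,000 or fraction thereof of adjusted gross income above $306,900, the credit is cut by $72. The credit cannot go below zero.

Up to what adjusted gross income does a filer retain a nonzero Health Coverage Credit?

After 48 increments the reduction is 48 × $72 = $3,456, leaving $28; one more increment wipes it out. Increment 48 ends at excess 48 × $1,000 = $48,000, so the highest qualifying income is $306,900 + $48,000 = $354,900.

$354,900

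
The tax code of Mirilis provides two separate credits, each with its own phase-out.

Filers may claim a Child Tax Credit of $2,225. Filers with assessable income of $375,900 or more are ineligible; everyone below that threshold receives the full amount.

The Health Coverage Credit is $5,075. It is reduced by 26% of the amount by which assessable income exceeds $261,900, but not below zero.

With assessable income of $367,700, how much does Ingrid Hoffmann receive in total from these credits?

$2,225

Child Tax Credit: $367,700 is below the $375,900 cutoff, so the full $2,225 applies.
Health Coverage Credit: 26% of the $105,800 excess over $261,900 is $27,508 ≥ base, so the credit is $0.
Total: $2,225 + $0 = $2,225.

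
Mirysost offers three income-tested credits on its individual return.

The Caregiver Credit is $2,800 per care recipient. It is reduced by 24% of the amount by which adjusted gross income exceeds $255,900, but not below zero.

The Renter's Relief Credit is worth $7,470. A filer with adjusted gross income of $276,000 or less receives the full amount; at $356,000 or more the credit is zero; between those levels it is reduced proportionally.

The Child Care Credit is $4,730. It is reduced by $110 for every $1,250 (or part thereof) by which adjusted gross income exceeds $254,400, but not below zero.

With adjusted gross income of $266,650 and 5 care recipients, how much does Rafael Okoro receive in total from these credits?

Caregiver Credit: base = 5 × $2,800 = $14,000. 24% of the $10,750 excess over $255,900 is $2,580; credit = $14,000 − $2,580 = $11,420.
Renter's Relief Credit: $266,650 is at or below the $276,000 threshold, so the full $7,470 applies.
Child Care Credit: income exceeds $254,400 by $12,250, which is 10 full-or-partial $1,250 increments; reduction = 10 × $110 = $1,100, leaving $3,630.
Total: $11,420 + $7,470 + $3,630 = $22,520.

$22,520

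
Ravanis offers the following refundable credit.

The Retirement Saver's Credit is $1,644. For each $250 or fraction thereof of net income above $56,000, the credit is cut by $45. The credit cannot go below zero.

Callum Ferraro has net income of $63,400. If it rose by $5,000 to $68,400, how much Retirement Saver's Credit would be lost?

At $63,400 — income exceeds $56,000 by $7,400, which is 30 full-or-partial $250 increments; reduction = 30 × $45 = $1,350, leaving $294.
At $68,400 — income exceeds $56,000 by $12,400 → 50 increments × $45 = $2,250 ≥ base, so the credit is $0.
Lost: $294 − $0 = $294.

$294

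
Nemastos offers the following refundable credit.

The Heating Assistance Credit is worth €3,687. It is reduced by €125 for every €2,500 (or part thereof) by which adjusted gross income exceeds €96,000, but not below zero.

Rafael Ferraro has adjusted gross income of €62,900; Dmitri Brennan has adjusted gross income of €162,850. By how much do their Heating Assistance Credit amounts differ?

€3,375

Rafael (€62,900): Heating Assistance Credit: €62,900 is at or below the €96,000 threshold, so the full €3,687 applies.
Dmitri (€162,850): Heating Assistance Credit: income exceeds €96,000 by €66,850, which is 27 full-or-partial €2,500 increments; reduction = 27 × €125 = €3,375, leaving €312.
Difference: |€3,687 − €312| = €3,375.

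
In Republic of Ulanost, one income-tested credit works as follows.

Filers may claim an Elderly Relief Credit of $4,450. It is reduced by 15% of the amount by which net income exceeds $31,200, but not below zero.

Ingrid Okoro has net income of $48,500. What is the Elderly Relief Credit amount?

Elderly Relief Credit: 15% of the $17,300 excess over $31,200 is $2,595; credit = $4,450 − $2,595 = $1,855.

$1,855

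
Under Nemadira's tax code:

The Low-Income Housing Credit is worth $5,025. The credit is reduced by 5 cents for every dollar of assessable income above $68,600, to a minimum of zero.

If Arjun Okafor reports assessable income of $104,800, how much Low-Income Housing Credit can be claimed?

$3,215

Low-Income Housing Credit: 5% of the $36,200 excess over $68,600 is $1,810; credit = $5,025 − $1,810 = $3,215.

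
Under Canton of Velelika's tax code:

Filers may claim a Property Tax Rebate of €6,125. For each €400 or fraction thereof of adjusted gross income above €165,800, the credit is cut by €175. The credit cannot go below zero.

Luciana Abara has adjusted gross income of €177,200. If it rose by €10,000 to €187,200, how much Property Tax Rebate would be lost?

€1,050

At €177,200 — income exceeds €165,800 by €11,400, which is 29 full-or-partial €400 increments; reduction = 29 × €175 = €5,075, leaving €1,050.
At €187,200 — income exceeds €165,800 by €21,400 → 54 increments × €175 = €9,450 ≥ base, so the credit is €0.
Lost: €1,050 − €0 = €1,050.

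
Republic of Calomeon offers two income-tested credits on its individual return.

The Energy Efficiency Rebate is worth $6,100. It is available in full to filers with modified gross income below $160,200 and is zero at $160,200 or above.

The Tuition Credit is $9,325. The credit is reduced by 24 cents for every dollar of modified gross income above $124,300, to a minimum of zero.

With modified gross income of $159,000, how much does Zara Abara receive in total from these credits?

$7,097

Energy Efficiency Rebate: $159,000 is below the $160,200 cutoff, so the full $6,100 applies.
Tuition Credit: 24% of the $34,700 excess over $124,300 is $8,328; credit = $9,325 − $8,328 = $997.
Total: $6,100 + $997 = $7,097.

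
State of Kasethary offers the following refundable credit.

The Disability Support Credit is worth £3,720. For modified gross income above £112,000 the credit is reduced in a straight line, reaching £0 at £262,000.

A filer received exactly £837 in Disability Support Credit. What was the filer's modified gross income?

£837 is 837/3,720 of the full £3,720, so 2,883/3,720 of the £150,000 range has been used: income = £112,000 + £150,000 × 2,883/3,720 = £228,250.

£228,250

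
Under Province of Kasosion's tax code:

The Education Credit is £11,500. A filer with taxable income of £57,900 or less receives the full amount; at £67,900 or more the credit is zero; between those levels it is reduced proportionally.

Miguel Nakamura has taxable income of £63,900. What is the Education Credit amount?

£4,600

Education Credit: £63,900 is £6,000 into a £10,000 phase-out range, leaving 4,000/10,000 of the credit: £11,500 × 4,000/10,000 = £4,600.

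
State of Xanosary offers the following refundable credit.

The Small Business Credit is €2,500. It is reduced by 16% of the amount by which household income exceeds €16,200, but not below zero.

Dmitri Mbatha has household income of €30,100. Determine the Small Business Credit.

€276

Small Business Credit: 16% of the €13,900 excess over €16,200 is €2,224; credit = €2,500 − €2,224 = €276.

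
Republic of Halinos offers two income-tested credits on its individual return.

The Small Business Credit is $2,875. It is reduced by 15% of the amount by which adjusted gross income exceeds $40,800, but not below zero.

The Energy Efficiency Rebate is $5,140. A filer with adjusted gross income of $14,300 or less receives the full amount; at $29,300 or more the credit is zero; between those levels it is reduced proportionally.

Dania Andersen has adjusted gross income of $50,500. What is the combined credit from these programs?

$1,420

Small Business Credit: 15% of the $9,700 excess over $40,800 is $1,455; credit = $2,875 − $1,455 = $1,420.
Energy Efficiency Rebate: $50,500 is at or above $29,300, so the credit is $0.
Total: $1,420 + $0 = $1,420.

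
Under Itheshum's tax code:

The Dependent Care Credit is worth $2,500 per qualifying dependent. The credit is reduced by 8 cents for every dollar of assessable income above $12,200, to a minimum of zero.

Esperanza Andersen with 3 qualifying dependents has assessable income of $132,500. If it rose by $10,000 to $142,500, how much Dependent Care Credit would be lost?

$0

At $132,500 — base = 3 × $2,500 = $7,500. 8% of the $120,300 excess over $12,200 is $9,624 ≥ base, so the credit is $0.
At $142,500 — base = 3 × $2,500 = $7,500. 8% of the $130,300 excess over $12,200 is $10,424 ≥ base, so the credit is $0.
Lost: $0 − $0 = $0.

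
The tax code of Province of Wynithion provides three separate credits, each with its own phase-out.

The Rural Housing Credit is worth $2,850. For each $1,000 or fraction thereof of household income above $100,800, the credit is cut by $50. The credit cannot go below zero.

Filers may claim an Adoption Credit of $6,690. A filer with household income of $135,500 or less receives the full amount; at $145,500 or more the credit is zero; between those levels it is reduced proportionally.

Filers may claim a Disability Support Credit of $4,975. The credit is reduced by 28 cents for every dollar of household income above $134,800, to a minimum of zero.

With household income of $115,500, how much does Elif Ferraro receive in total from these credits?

Rural Housing Credit: income exceeds $100,800 by $14,700, which is 15 full-or-partial $1,000 increments; reduction = 15 × $50 = $750, leaving $2,100.
Adoption Credit: $115,500 is at or below the $135,500 threshold, so the full $6,690 applies.
Disability Support Credit: $115,500 is at or below the $134,800 threshold, so the full $4,975 applies.
Total: $2,100 + $6,690 + $4,975 = $13,765.

$13,765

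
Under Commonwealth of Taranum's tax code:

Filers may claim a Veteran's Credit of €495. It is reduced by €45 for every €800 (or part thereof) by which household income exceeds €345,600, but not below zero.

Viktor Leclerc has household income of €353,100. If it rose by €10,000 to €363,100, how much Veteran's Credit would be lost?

€45

At €353,100 — income exceeds €345,600 by €7,500, which is 10 full-or-partial €800 increments; reduction = 10 × €45 = €450, leaving €45.
At €363,100 — income exceeds €345,600 by €17,500 → 22 increments × €45 = €990 ≥ base, so the credit is €0.
Lost: €45 − €0 = €45.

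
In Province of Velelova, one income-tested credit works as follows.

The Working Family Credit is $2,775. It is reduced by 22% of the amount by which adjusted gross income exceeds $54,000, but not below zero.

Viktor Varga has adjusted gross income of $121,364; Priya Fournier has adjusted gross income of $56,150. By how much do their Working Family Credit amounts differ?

Viktor ($121,364): Working Family Credit: 22% of the $67,364 excess over $54,000 is $14,820.08 ≥ base, so the credit is $0.
Priya ($56,150): Working Family Credit: 22% of the $2,150 excess over $54,000 is $473; credit = $2,775 − $473 = $2,302.
Difference: |$0 − $2,302| = $2,302.

$2,302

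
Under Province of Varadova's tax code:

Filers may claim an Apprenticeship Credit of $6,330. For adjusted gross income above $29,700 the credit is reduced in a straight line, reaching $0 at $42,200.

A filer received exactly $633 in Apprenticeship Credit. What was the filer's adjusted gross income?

$40,950

$633 is 633/6,330 of the full $6,330, so 5,697/6,330 of the $12,500 range has been used: income = $29,700 + $12,500 × 5,697/6,330 = $40,950.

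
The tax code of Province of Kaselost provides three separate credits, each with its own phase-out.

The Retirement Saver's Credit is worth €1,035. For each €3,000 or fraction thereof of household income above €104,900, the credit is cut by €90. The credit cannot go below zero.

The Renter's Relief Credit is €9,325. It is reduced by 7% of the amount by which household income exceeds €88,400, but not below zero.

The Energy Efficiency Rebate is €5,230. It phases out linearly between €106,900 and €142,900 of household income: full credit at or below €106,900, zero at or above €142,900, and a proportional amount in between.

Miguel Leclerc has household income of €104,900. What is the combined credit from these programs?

Retirement Saver's Credit: €104,900 is at or below the €104,900 threshold, so the full €1,035 applies.
Renter's Relief Credit: 7% of the €16,500 excess over €88,400 is €1,155; credit = €9,325 − €1,155 = €8,170.
Energy Efficiency Rebate: €104,900 is at or below the €106,900 threshold, so the full €5,230 applies.
Total: €1,035 + €8,170 + €5,230 = €14,435.

€14,435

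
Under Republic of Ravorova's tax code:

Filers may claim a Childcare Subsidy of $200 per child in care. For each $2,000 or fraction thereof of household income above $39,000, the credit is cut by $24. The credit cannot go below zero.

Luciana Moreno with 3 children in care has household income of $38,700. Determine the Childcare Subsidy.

$600

Childcare Subsidy: base = 3 × $200 = $600. $38,700 is at or below the $39,000 threshold, so the full $600 applies.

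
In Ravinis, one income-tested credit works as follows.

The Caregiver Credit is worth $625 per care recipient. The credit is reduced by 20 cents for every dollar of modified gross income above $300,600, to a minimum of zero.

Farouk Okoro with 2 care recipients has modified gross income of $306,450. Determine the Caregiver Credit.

Caregiver Credit: base = 2 × $625 = $1,250. 20% of the $5,850 excess over $300,600 is $1,170; credit = $1,250 − $1,170 = $80.

$80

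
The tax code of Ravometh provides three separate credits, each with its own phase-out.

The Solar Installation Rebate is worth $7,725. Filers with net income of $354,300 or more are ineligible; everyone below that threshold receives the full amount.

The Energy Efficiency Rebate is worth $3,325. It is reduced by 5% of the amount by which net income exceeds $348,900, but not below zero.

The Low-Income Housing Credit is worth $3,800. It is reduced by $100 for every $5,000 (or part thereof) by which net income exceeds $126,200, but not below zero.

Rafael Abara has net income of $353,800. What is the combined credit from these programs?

Solar Installation Rebate: $353,800 is below the $354,300 cutoff, so the full $7,725 applies.
Energy Efficiency Rebate: 5% of the $4,900 excess over $348,900 is $245; credit = $3,325 − $245 = $3,080.
Low-Income Housing Credit: income exceeds $126,200 by $227,600 → 46 increments × $100 = $4,600 ≥ base, so the credit is $0.
Total: $7,725 + $3,080 + $0 = $10,805.

$10,805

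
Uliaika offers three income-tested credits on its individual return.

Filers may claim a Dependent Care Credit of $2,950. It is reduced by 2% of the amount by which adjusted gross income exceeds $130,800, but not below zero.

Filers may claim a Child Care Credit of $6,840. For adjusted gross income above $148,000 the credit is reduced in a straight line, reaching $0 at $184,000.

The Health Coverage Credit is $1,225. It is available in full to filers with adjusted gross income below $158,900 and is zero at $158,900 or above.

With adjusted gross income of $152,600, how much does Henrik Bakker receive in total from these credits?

Dependent Care Credit: 2% of the $21,800 excess over $130,800 is $436; credit = $2,950 − $436 = $2,514.
Child Care Credit: $152,600 is $4,600 into a $36,000 phase-out range, leaving 31,400/36,000 of the credit: $6,840 × 31,400/36,000 = $5,966.
Health Coverage Credit: $152,600 is below the $158,900 cutoff, so the full $1,225 applies.
Total: $2,514 + $5,966 + $1,225 = $9,705.

$9,705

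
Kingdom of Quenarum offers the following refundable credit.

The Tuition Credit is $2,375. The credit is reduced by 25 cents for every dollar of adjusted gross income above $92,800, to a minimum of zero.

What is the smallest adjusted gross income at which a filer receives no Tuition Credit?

The credit falls by 25% of each dollar above $92,800, so it reaches zero when the excess is $2,375 / 25% = $9,500: income = $92,800 + $9,500 = $102,300.

$102,300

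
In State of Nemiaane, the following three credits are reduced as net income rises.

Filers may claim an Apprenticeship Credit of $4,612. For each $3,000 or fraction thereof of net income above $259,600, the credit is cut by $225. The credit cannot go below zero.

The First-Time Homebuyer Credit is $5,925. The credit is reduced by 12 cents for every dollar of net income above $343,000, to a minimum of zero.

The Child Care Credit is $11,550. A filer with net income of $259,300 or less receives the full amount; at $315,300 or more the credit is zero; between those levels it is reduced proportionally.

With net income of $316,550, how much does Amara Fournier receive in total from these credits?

$6,262

Apprenticeship Credit: income exceeds $259,600 by $56,950, which is 19 full-or-partial $3,000 increments; reduction = 19 × $225 = $4,275, leaving $337.
First-Time Homebuyer Credit: $316,550 is at or below the $343,000 threshold, so the full $5,925 applies.
Child Care Credit: $316,550 is at or above $315,300, so the credit is $0.
Total: $337 + $5,925 + $0 = $6,262.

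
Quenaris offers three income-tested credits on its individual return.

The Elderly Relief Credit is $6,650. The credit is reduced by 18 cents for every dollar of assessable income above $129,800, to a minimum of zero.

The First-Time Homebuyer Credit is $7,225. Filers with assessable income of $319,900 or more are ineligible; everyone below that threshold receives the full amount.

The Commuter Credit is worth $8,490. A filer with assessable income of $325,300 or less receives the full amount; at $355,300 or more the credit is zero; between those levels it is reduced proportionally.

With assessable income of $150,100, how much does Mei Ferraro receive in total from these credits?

Elderly Relief Credit: 18% of the $20,300 excess over $129,800 is $3,654; credit = $6,650 − $3,654 = $2,996.
First-Time Homebuyer Credit: $150,100 is below the $319,900 cutoff, so the full $7,225 applies.
Commuter Credit: $150,100 is at or below the $325,300 threshold, so the full $8,490 applies.
Total: $2,996 + $7,225 + $8,490 = $18,711.

$18,711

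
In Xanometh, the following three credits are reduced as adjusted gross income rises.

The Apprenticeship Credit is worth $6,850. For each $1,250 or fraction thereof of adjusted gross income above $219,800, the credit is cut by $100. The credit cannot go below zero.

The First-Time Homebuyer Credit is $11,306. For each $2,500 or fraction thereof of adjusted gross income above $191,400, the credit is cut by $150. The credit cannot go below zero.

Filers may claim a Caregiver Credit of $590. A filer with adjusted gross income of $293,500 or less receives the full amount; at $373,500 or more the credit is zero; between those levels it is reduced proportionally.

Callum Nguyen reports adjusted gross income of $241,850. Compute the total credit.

$13,796

Apprenticeship Credit: income exceeds $219,800 by $22,050, which is 18 full-or-partial $1,250 increments; reduction = 18 × $100 = $1,800, leaving $5,050.
First-Time Homebuyer Credit: income exceeds $191,400 by $50,450, which is 21 full-or-partial $2,500 increments; reduction = 21 × $150 = $3,150, leaving $8,156.
Caregiver Credit: $241,850 is at or below the $293,500 threshold, so the full $590 applies.
Total: $5,050 + $8,156 + $590 = $13,796.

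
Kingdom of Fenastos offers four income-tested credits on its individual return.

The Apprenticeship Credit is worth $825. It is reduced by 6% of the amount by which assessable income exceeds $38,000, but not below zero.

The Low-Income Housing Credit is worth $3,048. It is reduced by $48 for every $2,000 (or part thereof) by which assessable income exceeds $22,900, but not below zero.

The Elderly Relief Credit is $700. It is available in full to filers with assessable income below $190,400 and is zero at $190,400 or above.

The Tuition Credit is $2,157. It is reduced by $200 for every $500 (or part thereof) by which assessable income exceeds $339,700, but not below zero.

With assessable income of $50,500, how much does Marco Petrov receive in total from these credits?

$5,308

Apprenticeship Credit: 6% of the $12,500 excess over $38,000 is $750; credit = $825 − $750 = $75.
Low-Income Housing Credit: income exceeds $22,900 by $27,600, which is 14 full-or-partial $2,000 increments; reduction = 14 × $48 = $672, leaving $2,376.
Elderly Relief Credit: $50,500 is below the $190,400 cutoff, so the full $700 applies.
Tuition Credit: $50,500 is at or below the $339,700 threshold, so the full $2,157 applies.
Total: $75 + $2,376 + $700 + $2,157 = $5,308.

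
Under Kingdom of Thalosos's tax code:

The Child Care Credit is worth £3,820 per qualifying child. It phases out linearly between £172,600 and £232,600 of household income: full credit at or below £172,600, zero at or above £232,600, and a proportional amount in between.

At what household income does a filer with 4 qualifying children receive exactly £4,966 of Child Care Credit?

£213,100

Full credit = 4 × £3,820 = £15,280.
£4,966 is 4,966/15,280 of the full £15,280, so 10,314/15,280 of the £60,000 range has been used: income = £172,600 + £60,000 × 10,314/15,280 = £213,100.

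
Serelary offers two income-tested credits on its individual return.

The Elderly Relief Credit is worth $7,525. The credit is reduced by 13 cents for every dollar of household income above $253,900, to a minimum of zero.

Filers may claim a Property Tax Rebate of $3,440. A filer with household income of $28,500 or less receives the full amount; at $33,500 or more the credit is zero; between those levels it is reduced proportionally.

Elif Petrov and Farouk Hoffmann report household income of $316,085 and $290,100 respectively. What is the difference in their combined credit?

Elif ($316,085): Elderly Relief Credit: 13% of the $62,185 excess over $253,900 is $8,084.05 ≥ base, so the credit is $0. Property Tax Rebate: $316,085 is at or above $33,500, so the credit is $0. total $0 + $0 = $0
Farouk ($290,100): Elderly Relief Credit: 13% of the $36,200 excess over $253,900 is $4,706; credit = $7,525 − $4,706 = $2,819. Property Tax Rebate: $290,100 is at or above $33,500, so the credit is $0. total $2,819 + $0 = $2,819
Difference: |$0 − $2,819| = $2,819.

$2,819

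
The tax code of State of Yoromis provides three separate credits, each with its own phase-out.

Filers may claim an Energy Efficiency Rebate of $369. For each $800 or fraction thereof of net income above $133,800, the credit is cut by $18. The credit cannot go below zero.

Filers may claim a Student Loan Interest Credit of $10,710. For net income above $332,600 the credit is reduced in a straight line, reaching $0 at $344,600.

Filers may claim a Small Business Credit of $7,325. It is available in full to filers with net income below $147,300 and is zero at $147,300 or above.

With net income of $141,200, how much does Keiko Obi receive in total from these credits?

Energy Efficiency Rebate: income exceeds $133,800 by $7,400, which is 10 full-or-partial $800 increments; reduction = 10 × $18 = $180, leaving $189.
Student Loan Interest Credit: $141,200 is at or below the $332,600 threshold, so the full $10,710 applies.
Small Business Credit: $141,200 is below the $147,300 cutoff, so the full $7,325 applies.
Total: $189 + $10,710 + $7,325 = $18,224.

$18,224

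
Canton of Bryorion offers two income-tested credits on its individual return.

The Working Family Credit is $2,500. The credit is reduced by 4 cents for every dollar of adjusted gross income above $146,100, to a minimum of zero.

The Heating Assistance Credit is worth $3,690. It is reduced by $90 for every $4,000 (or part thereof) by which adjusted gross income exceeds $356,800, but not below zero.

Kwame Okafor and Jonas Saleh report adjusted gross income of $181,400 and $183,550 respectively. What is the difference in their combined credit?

Kwame ($181,400): Working Family Credit: 4% of the $35,300 excess over $146,100 is $1,412; credit = $2,500 − $1,412 = $1,088. Heating Assistance Credit: $181,400 is at or below the $356,800 threshold, so the full $3,690 applies. total $1,088 + $3,690 = $4,778
Jonas ($183,550): Working Family Credit: 4% of the $37,450 excess over $146,100 is $1,498; credit = $2,500 − $1,498 = $1,002. Heating Assistance Credit: $183,550 is at or below the $356,800 threshold, so the full $3,690 applies. total $1,002 + $3,690 = $4,692
Difference: |$4,778 − $4,692| = $86.

$86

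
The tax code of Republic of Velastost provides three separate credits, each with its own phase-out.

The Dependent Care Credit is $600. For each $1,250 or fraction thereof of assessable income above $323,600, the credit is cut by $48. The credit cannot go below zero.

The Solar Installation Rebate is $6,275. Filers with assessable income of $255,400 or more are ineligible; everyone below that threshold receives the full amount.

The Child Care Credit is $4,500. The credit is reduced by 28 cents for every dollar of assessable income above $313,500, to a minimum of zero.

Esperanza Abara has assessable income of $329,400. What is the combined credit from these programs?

Dependent Care Credit: income exceeds $323,600 by $5,800, which is 5 full-or-partial $1,250 increments; reduction = 5 × $48 = $240, leaving $360.
Solar Installation Rebate: $329,400 meets or exceeds the $255,400 cutoff, so the credit is $0.
Child Care Credit: 28% of the $15,900 excess over $313,500 is $4,452; credit = $4,500 − $4,452 = $48.
Total: $360 + $0 + $48 = $408.

$408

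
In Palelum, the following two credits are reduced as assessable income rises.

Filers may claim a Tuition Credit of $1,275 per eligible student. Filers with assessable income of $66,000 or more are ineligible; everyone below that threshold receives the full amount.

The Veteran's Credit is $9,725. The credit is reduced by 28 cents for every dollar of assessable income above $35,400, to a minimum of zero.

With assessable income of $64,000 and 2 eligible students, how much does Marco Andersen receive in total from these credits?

Tuition Credit: base = 2 × $1,275 = $2,550. $64,000 is below the $66,000 cutoff, so the full $2,550 applies.
Veteran's Credit: 28% of the $28,600 excess over $35,400 is $8,008; credit = $9,725 − $8,008 = $1,717.
Total: $2,550 + $1,717 = $4,267.

$4,267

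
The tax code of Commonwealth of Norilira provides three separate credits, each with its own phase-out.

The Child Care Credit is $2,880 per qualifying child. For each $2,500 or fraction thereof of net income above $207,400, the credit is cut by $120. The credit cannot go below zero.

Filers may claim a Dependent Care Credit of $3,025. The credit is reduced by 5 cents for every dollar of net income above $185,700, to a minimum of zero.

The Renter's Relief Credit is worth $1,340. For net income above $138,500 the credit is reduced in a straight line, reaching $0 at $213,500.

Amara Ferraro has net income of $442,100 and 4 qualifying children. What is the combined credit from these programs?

Child Care Credit: base = 4 × $2,880 = $11,520. income exceeds $207,400 by $234,700, which is 94 full-or-partial $2,500 increments; reduction = 94 × $120 = $11,280, leaving $240.
Dependent Care Credit: 5% of the $256,400 excess over $185,700 is $12,820 ≥ base, so the credit is $0.
Renter's Relief Credit: $442,100 is at or above $213,500, so the credit is $0.
Total: $240 + $0 + $0 = $240.

$240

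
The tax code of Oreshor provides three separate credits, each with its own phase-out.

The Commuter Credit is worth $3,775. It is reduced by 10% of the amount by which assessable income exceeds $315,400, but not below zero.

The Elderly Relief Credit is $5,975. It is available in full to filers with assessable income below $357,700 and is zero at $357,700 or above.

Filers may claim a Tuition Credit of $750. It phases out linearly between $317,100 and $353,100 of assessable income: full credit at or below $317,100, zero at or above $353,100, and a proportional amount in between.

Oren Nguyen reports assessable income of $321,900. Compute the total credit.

$9,750

Commuter Credit: 10% of the $6,500 excess over $315,400 is $650; credit = $3,775 − $650 = $3,125.
Elderly Relief Credit: $321,900 is below the $357,700 cutoff, so the full $5,975 applies.
Tuition Credit: $321,900 is $4,800 into a $36,000 phase-out range, leaving 31,200/36,000 of the credit: $750 × 31,200/36,000 = $650.
Total: $3,125 + $5,975 + $650 = $9,750.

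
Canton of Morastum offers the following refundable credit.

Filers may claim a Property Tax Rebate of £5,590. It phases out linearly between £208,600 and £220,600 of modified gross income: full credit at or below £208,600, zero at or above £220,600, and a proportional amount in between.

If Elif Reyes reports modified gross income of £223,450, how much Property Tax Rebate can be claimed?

Property Tax Rebate: £223,450 is at or above £220,600, so the credit is £0.

£0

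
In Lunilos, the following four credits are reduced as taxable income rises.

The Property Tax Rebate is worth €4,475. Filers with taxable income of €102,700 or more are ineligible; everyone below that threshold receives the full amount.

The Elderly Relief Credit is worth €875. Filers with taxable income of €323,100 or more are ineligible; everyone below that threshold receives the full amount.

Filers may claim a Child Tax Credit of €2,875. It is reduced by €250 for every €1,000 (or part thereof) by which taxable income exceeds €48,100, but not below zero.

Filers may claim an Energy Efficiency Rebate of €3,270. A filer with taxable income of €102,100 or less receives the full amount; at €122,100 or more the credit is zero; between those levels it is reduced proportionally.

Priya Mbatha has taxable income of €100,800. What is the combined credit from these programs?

€8,620

Property Tax Rebate: €100,800 is below the €102,700 cutoff, so the full €4,475 applies.
Elderly Relief Credit: €100,800 is below the €323,100 cutoff, so the full €875 applies.
Child Tax Credit: income exceeds €48,100 by €52,700 → 53 increments × €250 = €13,250 ≥ base, so the credit is €0.
Energy Efficiency Rebate: €100,800 is at or below the €102,100 threshold, so the full €3,270 applies.
Total: €4,475 + €875 + €0 + €3,270 = €8,620.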